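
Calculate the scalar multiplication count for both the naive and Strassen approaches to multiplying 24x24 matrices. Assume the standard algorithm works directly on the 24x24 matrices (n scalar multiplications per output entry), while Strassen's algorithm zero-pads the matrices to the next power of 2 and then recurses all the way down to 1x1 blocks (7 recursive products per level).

Matrix multiplication for 24x24 matrices:

Strassen's algorithm requires power-of-2 dimensions. Pad 24x24 to 32x32 (next power of 2).

Standard algorithm: 24^3 = 13824 multiplications
Strassen's algorithm: 7^(log2(32)) = 7^5 = 16807 multiplications
Difference: 13824 - 16807 = -2983 (Strassen uses MORE here due to padding overhead — for small or just-over-power-of-2 n, padding can outweigh the per-level savings)

Standard: 13824 multiplications (24^3). Strassen: 16807 multiplications (7^5, after padding to 32x32). Strassen reduces 8 recursive multiplications to 7 at each level.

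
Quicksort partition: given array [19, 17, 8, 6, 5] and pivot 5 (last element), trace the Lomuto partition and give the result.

Lomuto partition with pivot = 5:

Initial array: [19, 17, 8, 6, 5]

arr[0]=19 > 5: no swap
arr[1]=17 > 5: no swap
arr[2]=8 > 5: no swap
arr[3]=6 > 5: no swap

Place pivot at position 0: [5, 17, 8, 6, 19]
Pivot position: 0

After partitioning with pivot 5, the array becomes [5, 17, 8, 6, 19]. The pivot is placed at index 0. All elements to the left of the pivot are <= 5, and all elements to the right are > 5.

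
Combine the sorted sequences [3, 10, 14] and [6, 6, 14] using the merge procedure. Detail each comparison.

Merging process:

Compare 3 vs 6: take 3 from left. Merged: [3]
Compare 10 vs 6: take 6 from right. Merged: [3, 6]
Compare 10 vs 6: take 6 from right. Merged: [3, 6, 6]
Compare 10 vs 14: take 10 from left. Merged: [3, 6, 6, 10]
Compare 14 vs 14: take 14 from left. Merged: [3, 6, 6, 10, 14]
Append remaining from right: [14]. Merged: [3, 6, 6, 10, 14, 14]

Final merged array: [3, 6, 6, 10, 14, 14]
Total comparisons: 5

The merged array is [3, 6, 6, 10, 14, 14], requiring 5 comparisons. The merge step runs in O(n) time where n is the total number of elements.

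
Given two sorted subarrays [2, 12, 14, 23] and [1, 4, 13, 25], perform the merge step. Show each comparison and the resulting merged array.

Merging process:

Compare 2 vs 1: take 1 from right. Merged: [1]
Compare 2 vs 4: take 2 from left. Merged: [1, 2]
Compare 12 vs 4: take 4 from right. Merged: [1, 2, 4]
Compare 12 vs 13: take 12 from left. Merged: [1, 2, 4, 12]
Compare 14 vs 13: take 13 from right. Merged: [1, 2, 4, 12, 13]
Compare 14 vs 25: take 14 from left. Merged: [1, 2, 4, 12, 13, 14]
Compare 23 vs 25: take 23 from left. Merged: [1, 2, 4, 12, 13, 14, 23]
Append remaining from right: [25]. Merged: [1, 2, 4, 12, 13, 14, 23, 25]

Final merged array: [1, 2, 4, 12, 13, 14, 23, 25]
Total comparisons: 7

The merged array is [1, 2, 4, 12, 13, 14, 23, 25], requiring 7 comparisons. The merge step runs in O(n) time where n is the total number of elements.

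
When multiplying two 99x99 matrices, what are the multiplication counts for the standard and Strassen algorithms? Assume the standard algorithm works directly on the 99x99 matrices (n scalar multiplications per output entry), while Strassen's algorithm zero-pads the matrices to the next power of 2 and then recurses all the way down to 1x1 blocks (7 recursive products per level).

Matrix multiplication for 99x99 matrices:

Strassen's algorithm requires power-of-2 dimensions. Pad 99x99 to 128x128 (next power of 2).

Standard algorithm: 99^3 = 970299 multiplications
Strassen's algorithm: 7^(log2(128)) = 7^7 = 823543 multiplications
Savings: 970299 - 823543 = 146756 multiplications

Standard: 970299 multiplications (99^3). Strassen: 823543 multiplications (7^7, after padding to 128x128). Strassen reduces 8 recursive multiplications to 7 at each level.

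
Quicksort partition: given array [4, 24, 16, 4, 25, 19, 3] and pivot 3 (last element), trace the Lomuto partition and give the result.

Lomuto partition with pivot = 3:

Initial array: [4, 24, 16, 4, 25, 19, 3]

arr[0]=4 > 3: no swap
arr[1]=24 > 3: no swap
arr[2]=16 > 3: no swap
arr[3]=4 > 3: no swap
arr[4]=25 > 3: no swap
arr[5]=19 > 3: no swap

Place pivot at position 0: [3, 24, 16, 4, 25, 19, 4]
Pivot position: 0

After partitioning with pivot 3, the array becomes [3, 24, 16, 4, 25, 19, 4]. The pivot is placed at index 0. All elements to the left of the pivot are <= 3, and all elements to the right are > 3.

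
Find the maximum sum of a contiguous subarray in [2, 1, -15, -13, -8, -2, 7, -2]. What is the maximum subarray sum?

Using Kadane's algorithm on [2, 1, -15, -13, -8, -2, 7, -2]:

Scanning through the array:
Position 1 (value 1): max_ending_here = 3, max_so_far = 3
Position 2 (value -15): max_ending_here = -12, max_so_far = 3
Position 3 (value -13): max_ending_here = -13, max_so_far = 3
Position 4 (value -8): max_ending_here = -8, max_so_far = 3
Position 5 (value -2): max_ending_here = -2, max_so_far = 3
Position 6 (value 7): max_ending_here = 7, max_so_far = 7
Position 7 (value -2): max_ending_here = 5, max_so_far = 7

Maximum subarray: [7]
Maximum sum: 7

The maximum subarray is [7] with sum 7. This subarray runs from index 6 to index 6.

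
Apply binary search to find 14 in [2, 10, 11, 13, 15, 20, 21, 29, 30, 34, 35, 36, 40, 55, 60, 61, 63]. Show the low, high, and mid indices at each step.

Binary search for 14 in [2, 10, 11, 13, 15, 20, 21, 29, 30, 34, 35, 36, 40, 55, 60, 61, 63]:

lo=0, hi=16, mid=8, arr[mid]=30 -> 30 > 14, search left half
lo=0, hi=7, mid=3, arr[mid]=13 -> 13 < 14, search right half
lo=4, hi=7, mid=5, arr[mid]=20 -> 20 > 14, search left half
lo=4, hi=4, mid=4, arr[mid]=15 -> 15 > 14, search left half
lo=4 > hi=3, target 14 not found

Binary search determines that 14 is not in the array after 4 comparisons. The search space was exhausted without finding the target.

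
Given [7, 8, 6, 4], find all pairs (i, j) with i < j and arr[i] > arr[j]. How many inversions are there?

Finding inversions in [7, 8, 6, 4]:

(0, 2): arr[0]=7 > arr[2]=6
(0, 3): arr[0]=7 > arr[3]=4
(1, 2): arr[1]=8 > arr[2]=6
(1, 3): arr[1]=8 > arr[3]=4
(2, 3): arr[2]=6 > arr[3]=4

Total inversions: 5

The array has 5 inversion(s): (0,2), (0,3), (1,2), (1,3), (2,3). Each pair (i,j) satisfies i < j and arr[i] > arr[j].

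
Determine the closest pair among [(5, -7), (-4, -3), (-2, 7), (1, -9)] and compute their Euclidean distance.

Computing all pairwise distances among 4 points:

d((5, -7), (-4, -3)) = 9.8489
d((5, -7), (-2, 7)) = 15.6525
d((5, -7), (1, -9)) = 4.4721 <-- minimum
d((-4, -3), (-2, 7)) = 10.198
d((-4, -3), (1, -9)) = 7.8102
d((-2, 7), (1, -9)) = 16.2788

Closest pair: (5, -7) and (1, -9) with distance 4.4721

The closest pair is (5, -7) and (1, -9) with Euclidean distance 4.4721. For 4 points, brute-force pairwise comparison is shown above. For large n, the divide-and-conquer algorithm (sort by x, recurse on halves, check the dividing strip) achieves O(n log n).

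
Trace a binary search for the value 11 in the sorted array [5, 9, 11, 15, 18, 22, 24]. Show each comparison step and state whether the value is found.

Binary search for 11 in [5, 9, 11, 15, 18, 22, 24]:

lo=0, hi=6, mid=3, arr[mid]=15 -> 15 > 11, search left half
lo=0, hi=2, mid=1, arr[mid]=9 -> 9 < 11, search right half
lo=2, hi=2, mid=2, arr[mid]=11 -> Found target at index 2!

Binary search finds 11 at index 2 after 3 comparisons. The search repeatedly halves the search space by comparing with the middle element.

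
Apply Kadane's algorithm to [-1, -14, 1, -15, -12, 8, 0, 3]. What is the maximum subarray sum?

Using Kadane's algorithm on [-1, -14, 1, -15, -12, 8, 0, 3]:

Scanning through the array:
Position 1 (value -14): max_ending_here = -14, max_so_far = -1
Position 2 (value 1): max_ending_here = 1, max_so_far = 1
Position 3 (value -15): max_ending_here = -14, max_so_far = 1
Position 4 (value -12): max_ending_here = -12, max_so_far = 1
Position 5 (value 8): max_ending_here = 8, max_so_far = 8
Position 6 (value 0): max_ending_here = 8, max_so_far = 8
Position 7 (value 3): max_ending_here = 11, max_so_far = 11

Maximum subarray: [8, 0, 3]
Maximum sum: 11

The maximum subarray is [8, 0, 3] with sum 11. This subarray runs from index 5 to index 7.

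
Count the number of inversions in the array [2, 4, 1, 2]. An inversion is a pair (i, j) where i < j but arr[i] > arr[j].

Finding inversions in [2, 4, 1, 2]:

(0, 2): arr[0]=2 > arr[2]=1
(1, 2): arr[1]=4 > arr[2]=1
(1, 3): arr[1]=4 > arr[3]=2

Total inversions: 3

The array has 3 inversion(s): (0,2), (1,2), (1,3). Each pair (i,j) satisfies i < j and arr[i] > arr[j].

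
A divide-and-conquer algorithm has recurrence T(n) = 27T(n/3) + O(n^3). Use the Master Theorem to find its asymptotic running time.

Master Theorem for T(n) = 27T(n/3) + O(n^3):

a = 27, b = 3, c = 3
log_b(a) = log_3(27) = 3.0000

Case 2: c = 3 = log_3(27) = 3.0000
T(n) = O(n^3 log n) = O(n^3 log n)

For T(n) = 27T(n/3) + O(n^3): log_3(27) = 3.0000. This is Case 2 of the Master Theorem (c = log_b(a), equal work at all levels), giving O(n^3 log n).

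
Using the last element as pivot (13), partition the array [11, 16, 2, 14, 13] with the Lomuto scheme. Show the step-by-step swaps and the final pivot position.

Lomuto partition with pivot = 13:

Initial array: [11, 16, 2, 14, 13]

arr[0]=11 <= 13: swap with position 0, array becomes [11, 16, 2, 14, 13]
arr[1]=16 > 13: no swap
arr[2]=2 <= 13: swap with position 1, array becomes [11, 2, 16, 14, 13]
arr[3]=14 > 13: no swap

Place pivot at position 2: [11, 2, 13, 14, 16]
Pivot position: 2

After partitioning with pivot 13, the array becomes [11, 2, 13, 14, 16]. The pivot is placed at index 2. All elements to the left of the pivot are <= 13, and all elements to the right are > 13.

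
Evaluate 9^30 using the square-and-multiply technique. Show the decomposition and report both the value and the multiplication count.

Computing 9^30 by squaring (build up from 9^1; each line after the first costs one multiplication):

9^1 = 9
9^2 = (9^1)^2 = 9^2 = 81
9^3 = 9 * 9^2 = 9 * 81 = 729
9^6 = (9^3)^2 = 729^2 = 531441
9^7 = 9 * 9^6 = 9 * 531441 = 4782969
9^14 = (9^7)^2 = 4782969^2 = 22876792454961
9^15 = 9 * 9^14 = 9 * 22876792454961 = 205891132094649
9^30 = (9^15)^2 = 205891132094649^2 = 42391158275216203514294433201

Result: 42391158275216203514294433201
Multiplications needed: 7 (7 lines after 9^1)

9^30 = 42391158275216203514294433201. Using exponentiation by squaring, this requires 7 multiplications. The key idea: if the exponent is even, square the half-power; if odd, multiply by the base once.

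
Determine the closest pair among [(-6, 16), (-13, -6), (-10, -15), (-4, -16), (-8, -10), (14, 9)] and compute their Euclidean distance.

Computing all pairwise distances among 6 points:

d((-6, 16), (-13, -6)) = 23.0868
d((-6, 16), (-10, -15)) = 31.257
d((-6, 16), (-4, -16)) = 32.0624
d((-6, 16), (-8, -10)) = 26.0768
d((-6, 16), (14, 9)) = 21.1896
d((-13, -6), (-10, -15)) = 9.4868
d((-13, -6), (-4, -16)) = 13.4536
d((-13, -6), (-8, -10)) = 6.4031
d((-13, -6), (14, 9)) = 30.8869
d((-10, -15), (-4, -16)) = 6.0828
d((-10, -15), (-8, -10)) = 5.3852 <-- minimum
d((-10, -15), (14, 9)) = 33.9411
d((-4, -16), (-8, -10)) = 7.2111
d((-4, -16), (14, 9)) = 30.8058
d((-8, -10), (14, 9)) = 29.0689

Closest pair: (-10, -15) and (-8, -10) with distance 5.3852

The closest pair is (-10, -15) and (-8, -10) with Euclidean distance 5.3852. For 6 points, brute-force pairwise comparison is shown above. For large n, the divide-and-conquer algorithm (sort by x, recurse on halves, check the dividing strip) achieves O(n log n).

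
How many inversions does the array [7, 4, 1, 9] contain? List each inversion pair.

Finding inversions in [7, 4, 1, 9]:

(0, 1): arr[0]=7 > arr[1]=4
(0, 2): arr[0]=7 > arr[2]=1
(1, 2): arr[1]=4 > arr[2]=1

Total inversions: 3

The array has 3 inversion(s): (0,1), (0,2), (1,2). Each pair (i,j) satisfies i < j and arr[i] > arr[j].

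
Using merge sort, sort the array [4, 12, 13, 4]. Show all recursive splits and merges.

Merge sort trace:

Split: [4, 12, 13, 4] -> [4, 12] and [13, 4]
  Split: [4, 12] -> [4] and [12]
  Merge: [4] + [12] -> [4, 12]
  Split: [13, 4] -> [13] and [4]
  Merge: [13] + [4] -> [4, 13]
Merge: [4, 12] + [4, 13] -> [4, 4, 12, 13]

Final sorted array: [4, 4, 12, 13]

The merge sort proceeds by recursively splitting the array and merging sorted halves.
After all merges, the sorted array is [4, 4, 12, 13].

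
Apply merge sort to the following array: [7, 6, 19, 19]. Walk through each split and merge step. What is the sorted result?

Merge sort trace:

Split: [7, 6, 19, 19] -> [7, 6] and [19, 19]
  Split: [7, 6] -> [7] and [6]
  Merge: [7] + [6] -> [6, 7]
  Split: [19, 19] -> [19] and [19]
  Merge: [19] + [19] -> [19, 19]
Merge: [6, 7] + [19, 19] -> [6, 7, 19, 19]

Final sorted array: [6, 7, 19, 19]

The merge sort proceeds by recursively splitting the array and merging sorted halves.
After all merges, the sorted array is [6, 7, 19, 19].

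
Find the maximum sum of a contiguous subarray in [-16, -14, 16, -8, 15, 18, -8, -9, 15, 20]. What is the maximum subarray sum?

Using Kadane's algorithm on [-16, -14, 16, -8, 15, 18, -8, -9, 15, 20]:

Scanning through the array:
Position 1 (value -14): max_ending_here = -14, max_so_far = -14
Position 2 (value 16): max_ending_here = 16, max_so_far = 16
Position 3 (value -8): max_ending_here = 8, max_so_far = 16
Position 4 (value 15): max_ending_here = 23, max_so_far = 23
Position 5 (value 18): max_ending_here = 41, max_so_far = 41
Position 6 (value -8): max_ending_here = 33, max_so_far = 41
Position 7 (value -9): max_ending_here = 24, max_so_far = 41
Position 8 (value 15): max_ending_here = 39, max_so_far = 41
Position 9 (value 20): max_ending_here = 59, max_so_far = 59

Maximum subarray: [16, -8, 15, 18, -8, -9, 15, 20]
Maximum sum: 59

The maximum subarray is [16, -8, 15, 18, -8, -9, 15, 20] with sum 59. This subarray runs from index 2 to index 9.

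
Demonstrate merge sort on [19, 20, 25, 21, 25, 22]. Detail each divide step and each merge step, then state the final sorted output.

Merge sort trace:

Split: [19, 20, 25, 21, 25, 22] -> [19, 20, 25] and [21, 25, 22]
  Split: [19, 20, 25] -> [19] and [20, 25]
    Split: [20, 25] -> [20] and [25]
    Merge: [20] + [25] -> [20, 25]
  Merge: [19] + [20, 25] -> [19, 20, 25]
  Split: [21, 25, 22] -> [21] and [25, 22]
    Split: [25, 22] -> [25] and [22]
    Merge: [25] + [22] -> [22, 25]
  Merge: [21] + [22, 25] -> [21, 22, 25]
Merge: [19, 20, 25] + [21, 22, 25] -> [19, 20, 21, 22, 25, 25]

Final sorted array: [19, 20, 21, 22, 25, 25]

The merge sort proceeds by recursively splitting the array and merging sorted halves.
After all merges, the sorted array is [19, 20, 21, 22, 25, 25].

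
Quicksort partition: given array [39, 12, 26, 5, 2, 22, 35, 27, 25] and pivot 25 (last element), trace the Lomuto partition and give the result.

Lomuto partition with pivot = 25:

Initial array: [39, 12, 26, 5, 2, 22, 35, 27, 25]

arr[0]=39 > 25: no swap
arr[1]=12 <= 25: swap with position 0, array becomes [12, 39, 26, 5, 2, 22, 35, 27, 25]
arr[2]=26 > 25: no swap
arr[3]=5 <= 25: swap with position 1, array becomes [12, 5, 26, 39, 2, 22, 35, 27, 25]
arr[4]=2 <= 25: swap with position 2, array becomes [12, 5, 2, 39, 26, 22, 35, 27, 25]
arr[5]=22 <= 25: swap with position 3, array becomes [12, 5, 2, 22, 26, 39, 35, 27, 25]
arr[6]=35 > 25: no swap
arr[7]=27 > 25: no swap

Place pivot at position 4: [12, 5, 2, 22, 25, 39, 35, 27, 26]
Pivot position: 4

After partitioning with pivot 25, the array becomes [12, 5, 2, 22, 25, 39, 35, 27, 26]. The pivot is placed at index 4. All elements to the left of the pivot are <= 25, and all elements to the right are > 25.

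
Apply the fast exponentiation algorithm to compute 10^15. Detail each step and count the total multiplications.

Computing 10^15 by squaring (build up from 10^1; each line after the first costs one multiplication):

10^1 = 10
10^2 = (10^1)^2 = 10^2 = 100
10^3 = 10 * 10^2 = 10 * 100 = 1000
10^6 = (10^3)^2 = 1000^2 = 1000000
10^7 = 10 * 10^6 = 10 * 1000000 = 10000000
10^14 = (10^7)^2 = 10000000^2 = 100000000000000
10^15 = 10 * 10^14 = 10 * 100000000000000 = 1000000000000000

Result: 1000000000000000
Multiplications needed: 6 (6 lines after 10^1)

10^15 = 1000000000000000. Using exponentiation by squaring, this requires 6 multiplications. The key idea: if the exponent is even, square the half-power; if odd, multiply by the base once.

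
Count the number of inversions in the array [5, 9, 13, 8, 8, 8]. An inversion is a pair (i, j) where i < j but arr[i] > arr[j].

Finding inversions in [5, 9, 13, 8, 8, 8]:

(1, 3): arr[1]=9 > arr[3]=8
(1, 4): arr[1]=9 > arr[4]=8
(1, 5): arr[1]=9 > arr[5]=8
(2, 3): arr[2]=13 > arr[3]=8
(2, 4): arr[2]=13 > arr[4]=8
(2, 5): arr[2]=13 > arr[5]=8

Total inversions: 6

The array has 6 inversion(s): (1,3), (1,4), (1,5), (2,3), (2,4), (2,5). Each pair (i,j) satisfies i < j and arr[i] > arr[j].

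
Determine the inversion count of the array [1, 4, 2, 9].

Finding inversions in [1, 4, 2, 9]:

(1, 2): arr[1]=4 > arr[2]=2

Total inversions: 1

The array has 1 inversion(s): (1,2). Each pair (i,j) satisfies i < j and arr[i] > arr[j].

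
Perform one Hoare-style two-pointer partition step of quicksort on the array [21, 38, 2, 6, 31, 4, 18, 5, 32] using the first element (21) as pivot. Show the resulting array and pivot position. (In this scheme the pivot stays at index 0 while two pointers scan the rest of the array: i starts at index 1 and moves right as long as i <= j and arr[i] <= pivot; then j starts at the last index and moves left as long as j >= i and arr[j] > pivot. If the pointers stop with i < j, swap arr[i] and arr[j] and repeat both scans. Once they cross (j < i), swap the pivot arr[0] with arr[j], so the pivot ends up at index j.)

Hoare-style two-pointer partition with pivot = 21:

Initial array: [21, 38, 2, 6, 31, 4, 18, 5, 32]

Pointers start at i = 1, j = 8.
i stops at index 1 (arr[1]=38 > 21), j stops at index 7 (arr[7]=5 <= 21): swap arr[1] and arr[7], array becomes [21, 5, 2, 6, 31, 4, 18, 38, 32]
i stops at index 4 (arr[4]=31 > 21), j stops at index 6 (arr[6]=18 <= 21): swap arr[4] and arr[6], array becomes [21, 5, 2, 6, 18, 4, 31, 38, 32]
i ends at 6, j ends at 5: the pointers have crossed (j < i), so scanning stops.

Swap pivot arr[0] with arr[5] to place pivot at position 5: [4, 5, 2, 6, 18, 21, 31, 38, 32]
Pivot position: 5

After partitioning with pivot 21, the array becomes [4, 5, 2, 6, 18, 21, 31, 38, 32]. The pivot is placed at index 5. All elements to the left of the pivot are <= 21, and all elements to the right are > 21.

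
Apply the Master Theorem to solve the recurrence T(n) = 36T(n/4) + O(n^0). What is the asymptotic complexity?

Master Theorem for T(n) = 36T(n/4) + O(n^0):

a = 36, b = 4, c = 0
log_b(a) = log_4(36) = 2.5850

Case 1: c = 0 < log_4(36) = 2.5850
T(n) = O(n^(log_4 36))

For T(n) = 36T(n/4) + O(n^0): log_4(36) = 2.5850. This is Case 1 of the Master Theorem (c < log_b(a), work dominated by leaves), giving O(n^(log_4 36)).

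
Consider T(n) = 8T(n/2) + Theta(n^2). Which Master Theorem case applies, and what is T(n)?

Master Theorem for T(n) = 8T(n/2) + O(n^2):

a = 8, b = 2, c = 2
log_b(a) = log_2(8) = 3.0000

Case 1: c = 2 < log_2(8) = 3.0000
T(n) = O(n^(log_2 8)) = O(n^3)

For T(n) = 8T(n/2) + O(n^2): log_2(8) = 3.0000. This is Case 1 of the Master Theorem (c < log_b(a), work dominated by leaves), giving O(n^3).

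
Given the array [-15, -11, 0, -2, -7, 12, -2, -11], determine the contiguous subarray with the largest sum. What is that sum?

Using Kadane's algorithm on [-15, -11, 0, -2, -7, 12, -2, -11]:

Scanning through the array:
Position 1 (value -11): max_ending_here = -11, max_so_far = -11
Position 2 (value 0): max_ending_here = 0, max_so_far = 0
Position 3 (value -2): max_ending_here = -2, max_so_far = 0
Position 4 (value -7): max_ending_here = -7, max_so_far = 0
Position 5 (value 12): max_ending_here = 12, max_so_far = 12
Position 6 (value -2): max_ending_here = 10, max_so_far = 12
Position 7 (value -11): max_ending_here = -1, max_so_far = 12

Maximum subarray: [12]
Maximum sum: 12

The maximum subarray is [12] with sum 12. This subarray runs from index 5 to index 5.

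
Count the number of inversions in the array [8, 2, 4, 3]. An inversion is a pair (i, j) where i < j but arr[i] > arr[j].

Finding inversions in [8, 2, 4, 3]:

(0, 1): arr[0]=8 > arr[1]=2
(0, 2): arr[0]=8 > arr[2]=4
(0, 3): arr[0]=8 > arr[3]=3
(2, 3): arr[2]=4 > arr[3]=3

Total inversions: 4

The array has 4 inversion(s): (0,1), (0,2), (0,3), (2,3). Each pair (i,j) satisfies i < j and arr[i] > arr[j].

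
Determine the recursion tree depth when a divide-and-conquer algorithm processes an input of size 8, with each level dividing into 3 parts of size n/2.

For divide and conquer with division factor 2:

Problem sizes at each level:
Level 0: 8
Level 1: 4
Level 2: 2
Level 3: 1

The root is level 0 and the size-1 base case is level 3 (the tree spans levels 0 through 3, i.e. 4 levels counting the root), so the depth is the number of divisions: log_2(8) = 3

The recursion tree depth is log_2(8) = 3. At each level, the problem size is divided by 2, so it takes 3 divisions to reduce to a base case of size 1. The algorithm makes 3 recursive calls at each level.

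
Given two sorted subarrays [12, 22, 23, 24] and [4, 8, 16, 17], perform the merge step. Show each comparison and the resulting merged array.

Merging process:

Compare 12 vs 4: take 4 from right. Merged: [4]
Compare 12 vs 8: take 8 from right. Merged: [4, 8]
Compare 12 vs 16: take 12 from left. Merged: [4, 8, 12]
Compare 22 vs 16: take 16 from right. Merged: [4, 8, 12, 16]
Compare 22 vs 17: take 17 from right. Merged: [4, 8, 12, 16, 17]
Append remaining from left: [22, 23, 24]. Merged: [4, 8, 12, 16, 17, 22, 23, 24]

Final merged array: [4, 8, 12, 16, 17, 22, 23, 24]
Total comparisons: 5

The merged array is [4, 8, 12, 16, 17, 22, 23, 24], requiring 5 comparisons. The merge step runs in O(n) time where n is the total number of elements.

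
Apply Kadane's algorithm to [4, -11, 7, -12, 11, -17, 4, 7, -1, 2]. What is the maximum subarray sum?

Using Kadane's algorithm on [4, -11, 7, -12, 11, -17, 4, 7, -1, 2]:

Scanning through the array:
Position 1 (value -11): max_ending_here = -7, max_so_far = 4
Position 2 (value 7): max_ending_here = 7, max_so_far = 7
Position 3 (value -12): max_ending_here = -5, max_so_far = 7
Position 4 (value 11): max_ending_here = 11, max_so_far = 11
Position 5 (value -17): max_ending_here = -6, max_so_far = 11
Position 6 (value 4): max_ending_here = 4, max_so_far = 11
Position 7 (value 7): max_ending_here = 11, max_so_far = 11
Position 8 (value -1): max_ending_here = 10, max_so_far = 11
Position 9 (value 2): max_ending_here = 12, max_so_far = 12

Maximum subarray: [4, 7, -1, 2]
Maximum sum: 12

The maximum subarray is [4, 7, -1, 2] with sum 12. This subarray runs from index 6 to index 9.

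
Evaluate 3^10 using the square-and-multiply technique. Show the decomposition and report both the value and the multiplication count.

Computing 3^10 by squaring (build up from 3^1; each line after the first costs one multiplication):

3^1 = 3
3^2 = (3^1)^2 = 3^2 = 9
3^4 = (3^2)^2 = 9^2 = 81
3^5 = 3 * 3^4 = 3 * 81 = 243
3^10 = (3^5)^2 = 243^2 = 59049

Result: 59049
Multiplications needed: 4 (4 lines after 3^1)

3^10 = 59049. Using exponentiation by squaring, this requires 4 multiplications. The key idea: if the exponent is even, square the half-power; if odd, multiply by the base once.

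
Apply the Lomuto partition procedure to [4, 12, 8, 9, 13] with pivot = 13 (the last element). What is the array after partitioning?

Lomuto partition with pivot = 13:

Initial array: [4, 12, 8, 9, 13]

arr[0]=4 <= 13: swap with position 0, array becomes [4, 12, 8, 9, 13]
arr[1]=12 <= 13: swap with position 1, array becomes [4, 12, 8, 9, 13]
arr[2]=8 <= 13: swap with position 2, array becomes [4, 12, 8, 9, 13]
arr[3]=9 <= 13: swap with position 3, array becomes [4, 12, 8, 9, 13]

Place pivot at position 4: [4, 12, 8, 9, 13]
Pivot position: 4

After partitioning with pivot 13, the array becomes [4, 12, 8, 9, 13]. The pivot is placed at index 4. All elements to the left of the pivot are <= 13, and all elements to the right are > 13.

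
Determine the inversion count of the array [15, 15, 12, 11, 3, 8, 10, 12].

Finding inversions in [15, 15, 12, 11, 3, 8, 10, 12]:

(0, 2): arr[0]=15 > arr[2]=12
(0, 3): arr[0]=15 > arr[3]=11
(0, 4): arr[0]=15 > arr[4]=3
(0, 5): arr[0]=15 > arr[5]=8
(0, 6): arr[0]=15 > arr[6]=10
(0, 7): arr[0]=15 > arr[7]=12
(1, 2): arr[1]=15 > arr[2]=12
(1, 3): arr[1]=15 > arr[3]=11
(1, 4): arr[1]=15 > arr[4]=3
(1, 5): arr[1]=15 > arr[5]=8
(1, 6): arr[1]=15 > arr[6]=10
(1, 7): arr[1]=15 > arr[7]=12
(2, 3): arr[2]=12 > arr[3]=11
(2, 4): arr[2]=12 > arr[4]=3
(2, 5): arr[2]=12 > arr[5]=8
(2, 6): arr[2]=12 > arr[6]=10
(3, 4): arr[3]=11 > arr[4]=3
(3, 5): arr[3]=11 > arr[5]=8
(3, 6): arr[3]=11 > arr[6]=10

Total inversions: 19

The array has 19 inversion(s): (0,2), (0,3), (0,4), (0,5), (0,6), (0,7), (1,2), (1,3), (1,4), (1,5), (1,6), (1,7), (2,3), (2,4), (2,5), (2,6), (3,4), (3,5), (3,6). Each pair (i,j) satisfies i < j and arr[i] > arr[j].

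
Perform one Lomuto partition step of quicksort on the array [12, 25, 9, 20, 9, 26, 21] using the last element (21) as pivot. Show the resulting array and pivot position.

Lomuto partition with pivot = 21:

Initial array: [12, 25, 9, 20, 9, 26, 21]

arr[0]=12 <= 21: swap with position 0, array becomes [12, 25, 9, 20, 9, 26, 21]
arr[1]=25 > 21: no swap
arr[2]=9 <= 21: swap with position 1, array becomes [12, 9, 25, 20, 9, 26, 21]
arr[3]=20 <= 21: swap with position 2, array becomes [12, 9, 20, 25, 9, 26, 21]
arr[4]=9 <= 21: swap with position 3, array becomes [12, 9, 20, 9, 25, 26, 21]
arr[5]=26 > 21: no swap

Place pivot at position 4: [12, 9, 20, 9, 21, 26, 25]
Pivot position: 4

After partitioning with pivot 21, the array becomes [12, 9, 20, 9, 21, 26, 25]. The pivot is placed at index 4. All elements to the left of the pivot are <= 21, and all elements to the right are > 21.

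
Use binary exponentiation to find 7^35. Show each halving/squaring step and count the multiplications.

Computing 7^35 by squaring (build up from 7^1; each line after the first costs one multiplication):

7^1 = 7
7^2 = (7^1)^2 = 7^2 = 49
7^4 = (7^2)^2 = 49^2 = 2401
7^8 = (7^4)^2 = 2401^2 = 5764801
7^16 = (7^8)^2 = 5764801^2 = 33232930569601
7^17 = 7 * 7^16 = 7 * 33232930569601 = 232630513987207
7^34 = (7^17)^2 = 232630513987207^2 = 54116956037952111668959660849
7^35 = 7 * 7^34 = 7 * 54116956037952111668959660849 = 378818692265664781682717625943

Result: 378818692265664781682717625943
Multiplications needed: 7 (7 lines after 7^1)

7^35 = 378818692265664781682717625943. Using exponentiation by squaring, this requires 7 multiplications. The key idea: if the exponent is even, square the half-power; if odd, multiply by the base once.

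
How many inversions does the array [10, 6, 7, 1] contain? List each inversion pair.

Finding inversions in [10, 6, 7, 1]:

(0, 1): arr[0]=10 > arr[1]=6
(0, 2): arr[0]=10 > arr[2]=7
(0, 3): arr[0]=10 > arr[3]=1
(1, 3): arr[1]=6 > arr[3]=1
(2, 3): arr[2]=7 > arr[3]=1

Total inversions: 5

The array has 5 inversion(s): (0,1), (0,2), (0,3), (1,3), (2,3). Each pair (i,j) satisfies i < j and arr[i] > arr[j].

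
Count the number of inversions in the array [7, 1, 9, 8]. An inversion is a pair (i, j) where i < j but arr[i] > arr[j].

Finding inversions in [7, 1, 9, 8]:

(0, 1): arr[0]=7 > arr[1]=1
(2, 3): arr[2]=9 > arr[3]=8

Total inversions: 2

The array has 2 inversion(s): (0,1), (2,3). Each pair (i,j) satisfies i < j and arr[i] > arr[j].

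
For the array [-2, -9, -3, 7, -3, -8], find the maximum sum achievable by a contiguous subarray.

Using Kadane's algorithm on [-2, -9, -3, 7, -3, -8]:

Scanning through the array:
Position 1 (value -9): max_ending_here = -9, max_so_far = -2
Position 2 (value -3): max_ending_here = -3, max_so_far = -2
Position 3 (value 7): max_ending_here = 7, max_so_far = 7
Position 4 (value -3): max_ending_here = 4, max_so_far = 7
Position 5 (value -8): max_ending_here = -4, max_so_far = 7

Maximum subarray: [7]
Maximum sum: 7

The maximum subarray is [7] with sum 7. This subarray runs from index 3 to index 3.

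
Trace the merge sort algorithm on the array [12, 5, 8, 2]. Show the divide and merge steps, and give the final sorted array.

Merge sort trace:

Split: [12, 5, 8, 2] -> [12, 5] and [8, 2]
  Split: [12, 5] -> [12] and [5]
  Merge: [12] + [5] -> [5, 12]
  Split: [8, 2] -> [8] and [2]
  Merge: [8] + [2] -> [2, 8]
Merge: [5, 12] + [2, 8] -> [2, 5, 8, 12]

Final sorted array: [2, 5, 8, 12]

The merge sort proceeds by recursively splitting the array and merging sorted halves.
After all merges, the sorted array is [2, 5, 8, 12].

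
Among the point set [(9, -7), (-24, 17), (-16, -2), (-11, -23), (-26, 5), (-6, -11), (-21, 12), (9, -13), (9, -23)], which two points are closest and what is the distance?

Computing all pairwise distances among 9 points:

d((9, -7), (-24, 17)) = 40.8044
d((9, -7), (-16, -2)) = 25.4951
d((9, -7), (-11, -23)) = 25.6125
d((9, -7), (-26, 5)) = 37.0
d((9, -7), (-6, -11)) = 15.5242
d((9, -7), (-21, 12)) = 35.5106
d((9, -7), (9, -13)) = 6.0
d((9, -7), (9, -23)) = 16.0
d((-24, 17), (-16, -2)) = 20.6155
d((-24, 17), (-11, -23)) = 42.0595
d((-24, 17), (-26, 5)) = 12.1655
d((-24, 17), (-6, -11)) = 33.2866
d((-24, 17), (-21, 12)) = 5.831 <-- minimum
d((-24, 17), (9, -13)) = 44.5982
d((-24, 17), (9, -23)) = 51.8556
d((-16, -2), (-11, -23)) = 21.587
d((-16, -2), (-26, 5)) = 12.2066
d((-16, -2), (-6, -11)) = 13.4536
d((-16, -2), (-21, 12)) = 14.8661
d((-16, -2), (9, -13)) = 27.313
d((-16, -2), (9, -23)) = 32.6497
d((-11, -23), (-26, 5)) = 31.7648
d((-11, -23), (-6, -11)) = 13.0
d((-11, -23), (-21, 12)) = 36.4005
d((-11, -23), (9, -13)) = 22.3607
d((-11, -23), (9, -23)) = 20.0
d((-26, 5), (-6, -11)) = 25.6125
d((-26, 5), (-21, 12)) = 8.6023
d((-26, 5), (9, -13)) = 39.3573
d((-26, 5), (9, -23)) = 44.8219
d((-6, -11), (-21, 12)) = 27.4591
d((-6, -11), (9, -13)) = 15.1327
d((-6, -11), (9, -23)) = 19.2094
d((-21, 12), (9, -13)) = 39.0512
d((-21, 12), (9, -23)) = 46.0977
d((9, -13), (9, -23)) = 10.0

Closest pair: (-24, 17) and (-21, 12) with distance 5.831

The closest pair is (-24, 17) and (-21, 12) with Euclidean distance 5.831. For 9 points, brute-force pairwise comparison is shown above. For large n, the divide-and-conquer algorithm (sort by x, recurse on halves, check the dividing strip) achieves O(n log n).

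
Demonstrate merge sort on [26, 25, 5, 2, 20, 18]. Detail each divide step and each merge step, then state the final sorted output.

Merge sort trace:

Split: [26, 25, 5, 2, 20, 18] -> [26, 25, 5] and [2, 20, 18]
  Split: [26, 25, 5] -> [26] and [25, 5]
    Split: [25, 5] -> [25] and [5]
    Merge: [25] + [5] -> [5, 25]
  Merge: [26] + [5, 25] -> [5, 25, 26]
  Split: [2, 20, 18] -> [2] and [20, 18]
    Split: [20, 18] -> [20] and [18]
    Merge: [20] + [18] -> [18, 20]
  Merge: [2] + [18, 20] -> [2, 18, 20]
Merge: [5, 25, 26] + [2, 18, 20] -> [2, 5, 18, 20, 25, 26]

Final sorted array: [2, 5, 18, 20, 25, 26]

The merge sort proceeds by recursively splitting the array and merging sorted halves.
After all merges, the sorted array is [2, 5, 18, 20, 25, 26].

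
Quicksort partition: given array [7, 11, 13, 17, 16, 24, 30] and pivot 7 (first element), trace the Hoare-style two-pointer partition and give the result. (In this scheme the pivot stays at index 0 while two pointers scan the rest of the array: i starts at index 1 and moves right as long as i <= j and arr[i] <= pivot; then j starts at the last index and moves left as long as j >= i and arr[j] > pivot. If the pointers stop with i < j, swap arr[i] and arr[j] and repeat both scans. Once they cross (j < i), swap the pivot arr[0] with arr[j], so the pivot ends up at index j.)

Hoare-style two-pointer partition with pivot = 7:

Initial array: [7, 11, 13, 17, 16, 24, 30]

Pointers start at i = 1, j = 6.
i ends at 1, j ends at 0: the pointers have crossed (j < i), so scanning stops.

j = 0, so swapping arr[0] with arr[j] leaves the pivot at position 0: [7, 11, 13, 17, 16, 24, 30]
Pivot position: 0

After partitioning with pivot 7, the array becomes [7, 11, 13, 17, 16, 24, 30]. The pivot is placed at index 0. All elements to the left of the pivot are <= 7, and all elements to the right are > 7.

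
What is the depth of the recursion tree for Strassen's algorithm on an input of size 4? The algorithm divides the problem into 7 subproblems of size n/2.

For divide and conquer with division factor 2:

Problem sizes at each level:
Level 0: 4
Level 1: 2
Level 2: 1

The root is level 0 and the size-1 base case is level 2 (the tree spans levels 0 through 2, i.e. 3 levels counting the root), so the depth is the number of divisions: log_2(4) = 2

The recursion tree depth is log_2(4) = 2. At each level, the problem size is divided by 2, so it takes 2 divisions to reduce to a base case of size 1. The algorithm makes 7 recursive calls at each level.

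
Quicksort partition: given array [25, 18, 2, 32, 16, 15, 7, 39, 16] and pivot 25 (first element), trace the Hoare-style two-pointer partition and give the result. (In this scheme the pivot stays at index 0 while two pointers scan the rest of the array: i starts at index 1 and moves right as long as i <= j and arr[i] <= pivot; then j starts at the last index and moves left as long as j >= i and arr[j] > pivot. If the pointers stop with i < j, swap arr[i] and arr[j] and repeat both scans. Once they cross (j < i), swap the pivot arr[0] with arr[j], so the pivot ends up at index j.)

Hoare-style two-pointer partition with pivot = 25:

Initial array: [25, 18, 2, 32, 16, 15, 7, 39, 16]

Pointers start at i = 1, j = 8.
i stops at index 3 (arr[3]=32 > 25), j stops at index 8 (arr[8]=16 <= 25): swap arr[3] and arr[8], array becomes [25, 18, 2, 16, 16, 15, 7, 39, 32]
i ends at 7, j ends at 6: the pointers have crossed (j < i), so scanning stops.

Swap pivot arr[0] with arr[6] to place pivot at position 6: [7, 18, 2, 16, 16, 15, 25, 39, 32]
Pivot position: 6

After partitioning with pivot 25, the array becomes [7, 18, 2, 16, 16, 15, 25, 39, 32]. The pivot is placed at index 6. All elements to the left of the pivot are <= 25, and all elements to the right are > 25.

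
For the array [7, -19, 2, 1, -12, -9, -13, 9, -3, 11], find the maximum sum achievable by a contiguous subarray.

Using Kadane's algorithm on [7, -19, 2, 1, -12, -9, -13, 9, -3, 11]:

Scanning through the array:
Position 1 (value -19): max_ending_here = -12, max_so_far = 7
Position 2 (value 2): max_ending_here = 2, max_so_far = 7
Position 3 (value 1): max_ending_here = 3, max_so_far = 7
Position 4 (value -12): max_ending_here = -9, max_so_far = 7
Position 5 (value -9): max_ending_here = -9, max_so_far = 7
Position 6 (value -13): max_ending_here = -13, max_so_far = 7
Position 7 (value 9): max_ending_here = 9, max_so_far = 9
Position 8 (value -3): max_ending_here = 6, max_so_far = 9
Position 9 (value 11): max_ending_here = 17, max_so_far = 17

Maximum subarray: [9, -3, 11]
Maximum sum: 17

The maximum subarray is [9, -3, 11] with sum 17. This subarray runs from index 7 to index 9.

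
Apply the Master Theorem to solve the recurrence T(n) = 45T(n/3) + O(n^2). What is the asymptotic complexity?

Master Theorem for T(n) = 45T(n/3) + O(n^2):

a = 45, b = 3, c = 2
log_b(a) = log_3(45) = 3.4650

Case 1: c = 2 < log_3(45) = 3.4650
T(n) = O(n^(log_3 45))

For T(n) = 45T(n/3) + O(n^2): log_3(45) = 3.4650. This is Case 1 of the Master Theorem (c < log_b(a), work dominated by leaves), giving O(n^(log_3 45)).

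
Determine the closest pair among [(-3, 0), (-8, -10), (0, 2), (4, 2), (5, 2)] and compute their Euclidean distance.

Computing all pairwise distances among 5 points:

d((-3, 0), (-8, -10)) = 11.1803
d((-3, 0), (0, 2)) = 3.6056
d((-3, 0), (4, 2)) = 7.2801
d((-3, 0), (5, 2)) = 8.2462
d((-8, -10), (0, 2)) = 14.4222
d((-8, -10), (4, 2)) = 16.9706
d((-8, -10), (5, 2)) = 17.6918
d((0, 2), (4, 2)) = 4.0
d((0, 2), (5, 2)) = 5.0
d((4, 2), (5, 2)) = 1.0 <-- minimum

Closest pair: (4, 2) and (5, 2) with distance 1.0

The closest pair is (4, 2) and (5, 2) with Euclidean distance 1.0. For 5 points, brute-force pairwise comparison is shown above. For large n, the divide-and-conquer algorithm (sort by x, recurse on halves, check the dividing strip) achieves O(n log n).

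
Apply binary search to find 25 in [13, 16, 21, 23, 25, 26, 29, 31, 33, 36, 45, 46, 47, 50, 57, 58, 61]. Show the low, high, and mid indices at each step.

Binary search for 25 in [13, 16, 21, 23, 25, 26, 29, 31, 33, 36, 45, 46, 47, 50, 57, 58, 61]:

lo=0, hi=16, mid=8, arr[mid]=33 -> 33 > 25, search left half
lo=0, hi=7, mid=3, arr[mid]=23 -> 23 < 25, search right half
lo=4, hi=7, mid=5, arr[mid]=26 -> 26 > 25, search left half
lo=4, hi=4, mid=4, arr[mid]=25 -> Found target at index 4!

Binary search finds 25 at index 4 after 4 comparisons. The search repeatedly halves the search space by comparing with the middle element.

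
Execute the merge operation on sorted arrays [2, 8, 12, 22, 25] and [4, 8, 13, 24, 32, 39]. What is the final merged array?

Merging process:

Compare 2 vs 4: take 2 from left. Merged: [2]
Compare 8 vs 4: take 4 from right. Merged: [2, 4]
Compare 8 vs 8: take 8 from left. Merged: [2, 4, 8]
Compare 12 vs 8: take 8 from right. Merged: [2, 4, 8, 8]
Compare 12 vs 13: take 12 from left. Merged: [2, 4, 8, 8, 12]
Compare 22 vs 13: take 13 from right. Merged: [2, 4, 8, 8, 12, 13]
Compare 22 vs 24: take 22 from left. Merged: [2, 4, 8, 8, 12, 13, 22]
Compare 25 vs 24: take 24 from right. Merged: [2, 4, 8, 8, 12, 13, 22, 24]
Compare 25 vs 32: take 25 from left. Merged: [2, 4, 8, 8, 12, 13, 22, 24, 25]
Append remaining from right: [32, 39]. Merged: [2, 4, 8, 8, 12, 13, 22, 24, 25, 32, 39]

Final merged array: [2, 4, 8, 8, 12, 13, 22, 24, 25, 32, 39]
Total comparisons: 9

The merged array is [2, 4, 8, 8, 12, 13, 22, 24, 25, 32, 39], requiring 9 comparisons. The merge step runs in O(n) time where n is the total number of elements.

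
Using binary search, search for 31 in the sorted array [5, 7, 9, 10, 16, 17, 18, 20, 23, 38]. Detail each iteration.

Binary search for 31 in [5, 7, 9, 10, 16, 17, 18, 20, 23, 38]:

lo=0, hi=9, mid=4, arr[mid]=16 -> 16 < 31, search right half
lo=5, hi=9, mid=7, arr[mid]=20 -> 20 < 31, search right half
lo=8, hi=9, mid=8, arr[mid]=23 -> 23 < 31, search right half
lo=9, hi=9, mid=9, arr[mid]=38 -> 38 > 31, search left half
lo=9 > hi=8, target 31 not found

Binary search determines that 31 is not in the array after 4 comparisons. The search space was exhausted without finding the target.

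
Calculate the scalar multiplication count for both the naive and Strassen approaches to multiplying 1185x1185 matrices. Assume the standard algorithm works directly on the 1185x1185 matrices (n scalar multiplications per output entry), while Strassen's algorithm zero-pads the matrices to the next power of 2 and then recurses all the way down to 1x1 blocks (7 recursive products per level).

Matrix multiplication for 1185x1185 matrices:

Strassen's algorithm requires power-of-2 dimensions. Pad 1185x1185 to 2048x2048 (next power of 2).

Standard algorithm: 1185^3 = 1664006625 multiplications
Strassen's algorithm: 7^(log2(2048)) = 7^11 = 1977326743 multiplications
Difference: 1664006625 - 1977326743 = -313320118 (Strassen uses MORE here due to padding overhead — for small or just-over-power-of-2 n, padding can outweigh the per-level savings)

Standard: 1664006625 multiplications (1185^3). Strassen: 1977326743 multiplications (7^11, after padding to 2048x2048). Strassen reduces 8 recursive multiplications to 7 at each level.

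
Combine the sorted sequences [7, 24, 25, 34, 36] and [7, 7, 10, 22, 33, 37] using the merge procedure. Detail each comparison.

Merging process:

Compare 7 vs 7: take 7 from left. Merged: [7]
Compare 24 vs 7: take 7 from right. Merged: [7, 7]
Compare 24 vs 7: take 7 from right. Merged: [7, 7, 7]
Compare 24 vs 10: take 10 from right. Merged: [7, 7, 7, 10]
Compare 24 vs 22: take 22 from right. Merged: [7, 7, 7, 10, 22]
Compare 24 vs 33: take 24 from left. Merged: [7, 7, 7, 10, 22, 24]
Compare 25 vs 33: take 25 from left. Merged: [7, 7, 7, 10, 22, 24, 25]
Compare 34 vs 33: take 33 from right. Merged: [7, 7, 7, 10, 22, 24, 25, 33]
Compare 34 vs 37: take 34 from left. Merged: [7, 7, 7, 10, 22, 24, 25, 33, 34]
Compare 36 vs 37: take 36 from left. Merged: [7, 7, 7, 10, 22, 24, 25, 33, 34, 36]
Append remaining from right: [37]. Merged: [7, 7, 7, 10, 22, 24, 25, 33, 34, 36, 37]

Final merged array: [7, 7, 7, 10, 22, 24, 25, 33, 34, 36, 37]
Total comparisons: 10

The merged array is [7, 7, 7, 10, 22, 24, 25, 33, 34, 36, 37], requiring 10 comparisons. The merge step runs in O(n) time where n is the total number of elements.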